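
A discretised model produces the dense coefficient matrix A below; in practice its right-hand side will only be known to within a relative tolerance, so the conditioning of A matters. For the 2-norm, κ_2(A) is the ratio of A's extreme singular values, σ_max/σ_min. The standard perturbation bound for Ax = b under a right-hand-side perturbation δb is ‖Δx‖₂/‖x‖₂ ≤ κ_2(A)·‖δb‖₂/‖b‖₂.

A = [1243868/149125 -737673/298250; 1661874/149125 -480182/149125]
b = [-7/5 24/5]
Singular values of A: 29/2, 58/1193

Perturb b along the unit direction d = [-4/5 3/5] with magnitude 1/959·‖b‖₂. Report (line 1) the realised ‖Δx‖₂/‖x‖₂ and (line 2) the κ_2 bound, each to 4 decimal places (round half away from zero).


0.0013
0.3110

largest singular value 29/2, smallest 58/1193
κ = σ_max/σ_min = (29/2)/(58/1193) = 298.2500
bound on ‖Δx‖/‖x‖: κ·ε = 298.2500·1/959 = 0.3110
solve Ax = b  →  x = [23.2359 78.9269]
‖b‖₂ = 5.0000 and ‖x‖₂ = 82.2761
with δb = [-0.0042 0.0031], A·Δx = δb → ‖Δx‖ = 0.1072
realised ‖Δx‖/‖x‖ = 0.0013
realised/bound (from unrounded values) ≈ 0.0042


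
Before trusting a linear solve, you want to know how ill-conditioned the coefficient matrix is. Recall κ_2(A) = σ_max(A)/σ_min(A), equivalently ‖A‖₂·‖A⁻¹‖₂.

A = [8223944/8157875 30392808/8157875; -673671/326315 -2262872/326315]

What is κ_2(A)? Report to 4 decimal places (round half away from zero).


AᵀA = [1215497024449/230280015625 4161654940968/230280015625; 4161654940968/230280015625 14270212226176/230280015625]; tr = 24777134801/368448025, det = 180848704/368448025
solving λ² − 24777134801/368448025·λ + 180848704/368448025 = 0 gives λ = 1681/25, 107584/14737921
κ_2(A) = √(λ_max/λ_min) = √((1681/25) / (107584/14737921)) = 95.9750

95.9750


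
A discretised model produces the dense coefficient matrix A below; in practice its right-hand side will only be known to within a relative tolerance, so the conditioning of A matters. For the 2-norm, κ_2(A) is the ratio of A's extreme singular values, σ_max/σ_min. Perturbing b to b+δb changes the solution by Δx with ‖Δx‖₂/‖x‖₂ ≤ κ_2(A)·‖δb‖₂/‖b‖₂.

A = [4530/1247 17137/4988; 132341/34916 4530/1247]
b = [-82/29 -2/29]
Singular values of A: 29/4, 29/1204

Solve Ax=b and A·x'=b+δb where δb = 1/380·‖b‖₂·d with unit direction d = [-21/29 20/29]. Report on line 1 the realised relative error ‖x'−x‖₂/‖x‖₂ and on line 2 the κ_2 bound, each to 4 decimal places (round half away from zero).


σ_max = 29/4, σ_min = 29/1204
κ_2(A) = (29/4) / (29/1204) = 301.0000
κ_2(A)·‖δb‖/‖b‖ = 0.7921
solve Ax = b  →  x = [-57.4649 59.9382]
‖b‖ = 2.8284, ‖x‖ = 83.0349
with δb = [-0.0054 0.0051], A·Δx = δb → ‖Δx‖ = 0.3090
relative error = 0.0037
realised/bound (from unrounded values) ≈ 0.0047

0.0037
0.7921


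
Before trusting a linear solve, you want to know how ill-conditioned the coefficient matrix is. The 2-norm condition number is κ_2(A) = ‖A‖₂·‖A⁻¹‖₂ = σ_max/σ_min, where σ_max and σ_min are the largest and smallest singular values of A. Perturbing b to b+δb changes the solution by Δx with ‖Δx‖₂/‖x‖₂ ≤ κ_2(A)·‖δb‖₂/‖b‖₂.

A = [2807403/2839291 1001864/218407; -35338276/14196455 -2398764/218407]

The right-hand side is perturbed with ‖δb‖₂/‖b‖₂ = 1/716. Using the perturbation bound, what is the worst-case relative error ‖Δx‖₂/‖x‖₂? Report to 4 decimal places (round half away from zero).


M = AᵀA = [8555216217529/1192540441225 7602412637448/238508088245; 7602412637448/238508088245 6757800202192/47701617649]. tr(M)=105592041209/709423225, det(M)=221533456/709423225
char-poly roots: 3721/25 and 59536/28376929
κ_2(A) = √(λ_max/λ_min) = √((3721/25) / (59536/28376929)) = 266.3500
perturbation bound = 266.3500·1/716 = 0.3720

0.3720


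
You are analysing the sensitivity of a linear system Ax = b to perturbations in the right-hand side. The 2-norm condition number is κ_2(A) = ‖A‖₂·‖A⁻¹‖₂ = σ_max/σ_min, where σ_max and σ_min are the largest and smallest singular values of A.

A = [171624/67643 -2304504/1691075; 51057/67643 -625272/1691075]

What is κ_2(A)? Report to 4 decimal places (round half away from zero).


99.4750

M = AᵀA = [32061614625/4575575449 -17097308280/4575575449; -17097308280/4575575449 9122726016/4575575449]. tr(M)=142506369/15832441, det(M)=129600/15832441
λ_max, λ_min = (142506369/15832441 ± √20299857668149761/250666188018481)/2 = 9, 14400/15832441
so κ_2 = √(9 / (14400/15832441)) = 99.4750


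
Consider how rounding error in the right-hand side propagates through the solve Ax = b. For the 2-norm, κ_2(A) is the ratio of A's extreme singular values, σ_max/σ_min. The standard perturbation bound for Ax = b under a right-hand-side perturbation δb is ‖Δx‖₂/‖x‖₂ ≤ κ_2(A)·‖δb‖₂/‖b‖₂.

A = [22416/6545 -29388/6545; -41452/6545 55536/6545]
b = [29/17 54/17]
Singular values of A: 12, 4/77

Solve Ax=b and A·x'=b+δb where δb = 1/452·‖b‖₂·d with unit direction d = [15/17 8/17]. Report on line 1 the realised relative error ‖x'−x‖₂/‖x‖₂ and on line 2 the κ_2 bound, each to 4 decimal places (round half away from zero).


σ_max = 12, σ_min = 4/77
κ = σ_max/σ_min = 12/(4/77) = 231.0000
worst-case relative error ≤ 231.0000 × 1/452 = 0.5111
solve Ax = b  →  x = [46.1000 34.7833]
‖b‖₂ = 3.6056 and ‖x‖₂ = 57.7502
re-solving with b+δb shifts x by Δx of norm 0.1536
dividing the unrounded norms, ‖Δx‖/‖x‖ = 0.0027
tightness: 0.0027 against a bound of 0.5111 (unrounded ratio ≈ 0.0052)

0.0027
0.5111


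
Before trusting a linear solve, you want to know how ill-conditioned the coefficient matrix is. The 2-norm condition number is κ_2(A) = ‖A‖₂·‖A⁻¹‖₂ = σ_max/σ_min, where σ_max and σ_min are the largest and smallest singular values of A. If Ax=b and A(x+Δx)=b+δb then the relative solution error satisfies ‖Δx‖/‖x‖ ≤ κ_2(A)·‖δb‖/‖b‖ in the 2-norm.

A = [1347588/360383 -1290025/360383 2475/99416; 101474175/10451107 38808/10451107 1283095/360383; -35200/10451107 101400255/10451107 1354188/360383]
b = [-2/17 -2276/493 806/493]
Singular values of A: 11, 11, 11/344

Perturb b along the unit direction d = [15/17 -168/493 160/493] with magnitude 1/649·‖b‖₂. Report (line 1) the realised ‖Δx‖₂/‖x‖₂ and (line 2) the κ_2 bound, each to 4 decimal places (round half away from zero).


0.0038
0.5300

from the listed singular values, σ₁ = 11, σ_n = 11/344
κ = σ_max/σ_min = 11/(11/344) = 344.0000
worst-case relative error ≤ 344.0000 × 1/649 = 0.5300
solve Ax = b  →  x = [-20.6727 -21.1791 55.1016]
2-norm of b is 4.8990; of x, 62.5468
re-solving with b+δb shifts x by Δx of norm 0.2361
relative error = 0.0038
realised/bound (from unrounded values) ≈ 0.0071


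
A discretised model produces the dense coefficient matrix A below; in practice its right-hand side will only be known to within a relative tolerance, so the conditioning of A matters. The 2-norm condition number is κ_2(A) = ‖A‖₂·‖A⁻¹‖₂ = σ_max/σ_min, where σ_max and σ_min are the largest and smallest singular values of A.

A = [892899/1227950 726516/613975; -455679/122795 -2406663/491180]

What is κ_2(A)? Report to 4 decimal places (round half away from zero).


AᵀA = [12826653021/897002500 17081532153/897002500; 17081532153/897002500 91163520441/3588010000]; tr = 5698805301/143520400, det = 15752961/22963264
solving λ² − 5698805301/143520400·λ + 15752961/22963264 = 0 gives λ = 3969/100, 99225/5740816
σ_max=√(3969/100)=(63/10), σ_min=√(99225/5740816)=(315/2396) → κ = 47.9200

47.9200


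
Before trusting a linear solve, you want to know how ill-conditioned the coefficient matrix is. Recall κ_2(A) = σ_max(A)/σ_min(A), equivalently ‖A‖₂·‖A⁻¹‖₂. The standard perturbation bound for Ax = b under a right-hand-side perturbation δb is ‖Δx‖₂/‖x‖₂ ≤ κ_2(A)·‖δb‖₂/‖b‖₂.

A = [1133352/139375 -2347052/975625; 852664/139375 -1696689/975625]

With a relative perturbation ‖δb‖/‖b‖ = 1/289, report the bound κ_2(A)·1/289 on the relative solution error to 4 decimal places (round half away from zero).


AᵀA = [80460906112/777015625 -164269668312/5439109375; -164269668312/5439109375 335496266137/38073765625]; tr = 1368985813/12183605, det = 504990784/1522950625
char-poly roots: 2809/25 and 179776/60918025
σ_max=√(2809/25)=(53/5), σ_min=√(179776/60918025)=(424/7805) → κ = 195.1250
κ_2(A)·‖δb‖/‖b‖ = 0.6752

0.6752


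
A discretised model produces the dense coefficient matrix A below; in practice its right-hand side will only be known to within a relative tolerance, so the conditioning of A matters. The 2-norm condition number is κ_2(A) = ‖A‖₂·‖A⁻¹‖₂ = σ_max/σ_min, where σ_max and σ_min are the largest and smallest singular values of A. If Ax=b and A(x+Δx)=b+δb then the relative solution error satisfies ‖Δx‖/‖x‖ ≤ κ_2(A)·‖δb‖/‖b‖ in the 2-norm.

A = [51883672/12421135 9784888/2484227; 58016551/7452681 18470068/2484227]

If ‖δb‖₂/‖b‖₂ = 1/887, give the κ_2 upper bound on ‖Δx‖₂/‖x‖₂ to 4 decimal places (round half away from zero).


0.4261

M = AᵀA = [375000842665129/4804710561225 23809259408732/320314037415; 23809259408732/320314037415 1511721263312/21354269161]. tr(M)=850342600369/5713092225, det(M)=886133824/5713092225
solving λ² − 850342600369/5713092225·λ + 886133824/5713092225 = 0 gives λ = 3721/25, 238144/228523689
κ = σ_max/σ_min = (61/5)/(488/15117) = 377.9250
perturbation bound = 377.9250·1/887 = 0.4261


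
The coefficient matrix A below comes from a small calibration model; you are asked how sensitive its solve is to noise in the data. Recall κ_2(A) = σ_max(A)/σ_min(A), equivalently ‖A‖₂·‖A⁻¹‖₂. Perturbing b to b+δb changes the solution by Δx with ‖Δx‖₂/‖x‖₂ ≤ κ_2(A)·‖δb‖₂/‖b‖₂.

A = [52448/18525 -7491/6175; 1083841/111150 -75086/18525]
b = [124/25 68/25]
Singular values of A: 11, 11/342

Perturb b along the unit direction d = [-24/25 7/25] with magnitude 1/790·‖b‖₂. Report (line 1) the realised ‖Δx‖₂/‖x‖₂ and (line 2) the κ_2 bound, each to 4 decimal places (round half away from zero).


from the listed singular values, σ₁ = 11, σ_n = 11/342
κ = σ_max/σ_min = 11/(11/342) = 342.0000
worst-case relative error ≤ 342.0000 × 1/790 = 0.4329
solve Ax = b  →  x = [-47.4965 -114.9371]
‖b‖₂ = 5.6569 and ‖x‖₂ = 124.3642
re-solving with b+δb shifts x by Δx of norm 0.2226
dividing the unrounded norms, ‖Δx‖/‖x‖ = 0.0018
realised/bound (from unrounded values) ≈ 0.0041

0.0018
0.4329


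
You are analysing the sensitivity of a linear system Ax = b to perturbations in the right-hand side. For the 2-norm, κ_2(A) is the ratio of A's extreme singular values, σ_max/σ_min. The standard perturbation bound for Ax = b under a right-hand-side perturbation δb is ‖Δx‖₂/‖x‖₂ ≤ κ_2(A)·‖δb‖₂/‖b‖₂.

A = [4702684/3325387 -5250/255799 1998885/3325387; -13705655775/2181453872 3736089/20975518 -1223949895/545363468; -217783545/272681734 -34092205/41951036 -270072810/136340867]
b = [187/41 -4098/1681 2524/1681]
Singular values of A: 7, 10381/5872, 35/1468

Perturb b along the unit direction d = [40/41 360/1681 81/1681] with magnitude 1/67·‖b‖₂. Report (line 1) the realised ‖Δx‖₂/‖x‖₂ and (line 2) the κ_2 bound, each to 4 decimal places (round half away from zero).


largest singular value 7, smallest 35/1468
κ = σ_max/σ_min = 7/(35/1468) = 293.6000
perturbation bound = 293.6000·1/67 = 4.3821
solve Ax = b  →  x = [-29.5863 -148.5660 72.1215]
2-norm of b is 5.3852; of x, 167.7758
re-solving with b+δb shifts x by Δx of norm 3.3712
relative error = 0.0201
realised/bound (from unrounded values) ≈ 0.0046

0.0201
4.3821


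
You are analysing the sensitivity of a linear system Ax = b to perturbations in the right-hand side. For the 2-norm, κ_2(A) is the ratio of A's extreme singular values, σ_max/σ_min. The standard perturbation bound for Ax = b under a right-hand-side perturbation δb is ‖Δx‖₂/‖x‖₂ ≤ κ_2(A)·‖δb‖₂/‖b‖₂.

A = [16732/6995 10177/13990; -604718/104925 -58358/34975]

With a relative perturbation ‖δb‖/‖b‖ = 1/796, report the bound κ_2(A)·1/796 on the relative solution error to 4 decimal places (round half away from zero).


0.2636

AᵀA = [428674819924/11009255625 41675691694/3669751875; 41675691694/3669751875 16211907881/4893002500]; tr = 2976970321/70459236, det = 714025/17614809
char-poly roots: 169/4 and 16900/17614809
κ_2(A) = √(λ_max/λ_min) = √((169/4) / (16900/17614809)) = 209.8500
κ_2(A)·‖δb‖/‖b‖ = 0.2636


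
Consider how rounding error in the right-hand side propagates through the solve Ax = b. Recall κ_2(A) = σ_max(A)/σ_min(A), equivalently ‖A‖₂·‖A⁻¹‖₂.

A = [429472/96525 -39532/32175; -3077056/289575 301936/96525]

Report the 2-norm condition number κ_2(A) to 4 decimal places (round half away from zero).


167.0625

AᵀA = [65847866368/496175625 -6401627008/165391875; -6401627008/165391875 622664848/55130625]; tr = 114322960/793881, det = 65536/88209
char-poly roots: 144 and 4096/793881
κ = σ_max/σ_min = 12/(64/891) = 167.0625


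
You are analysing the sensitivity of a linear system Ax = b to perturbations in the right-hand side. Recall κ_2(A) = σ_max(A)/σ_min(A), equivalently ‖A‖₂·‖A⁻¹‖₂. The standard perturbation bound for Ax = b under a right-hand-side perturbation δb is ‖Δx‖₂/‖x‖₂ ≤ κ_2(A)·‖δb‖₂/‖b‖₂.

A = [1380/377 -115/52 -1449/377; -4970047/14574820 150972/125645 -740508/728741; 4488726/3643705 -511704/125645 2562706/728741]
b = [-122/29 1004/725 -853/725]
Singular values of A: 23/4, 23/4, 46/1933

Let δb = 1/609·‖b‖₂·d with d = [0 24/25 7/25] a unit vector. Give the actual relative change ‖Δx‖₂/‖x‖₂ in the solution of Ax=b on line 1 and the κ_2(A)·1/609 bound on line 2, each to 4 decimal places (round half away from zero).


largest singular value 23/4, smallest 46/1933
condition number: (23/4) ÷ (46/1933) = 241.6250
κ_2(A)·‖δb‖/‖b‖ = 0.3968
solve Ax = b  →  x = [30.5070 23.7498 16.4833]
‖b‖ = 4.5826, ‖x‖ = 42.0289
with δb = [0.0000 0.0072 0.0021], A·Δx = δb → ‖Δx‖ = 0.3162
realised ‖Δx‖/‖x‖ = 0.0075
realised/bound (from unrounded values) ≈ 0.0190

0.0075
0.3968


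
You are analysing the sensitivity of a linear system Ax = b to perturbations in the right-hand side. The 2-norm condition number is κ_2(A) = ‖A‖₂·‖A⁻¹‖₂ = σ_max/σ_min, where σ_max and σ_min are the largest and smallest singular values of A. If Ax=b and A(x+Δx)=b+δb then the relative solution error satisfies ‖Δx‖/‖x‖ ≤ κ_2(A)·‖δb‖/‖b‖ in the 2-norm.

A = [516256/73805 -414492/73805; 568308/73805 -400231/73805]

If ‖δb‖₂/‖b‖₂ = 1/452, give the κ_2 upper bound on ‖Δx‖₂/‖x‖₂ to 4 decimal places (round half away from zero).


0.0704

M = AᵀA = [28037776/259081 -20995884/259081; -20995884/259081 15790177/259081]. tr(M)=43827953/259081, det(M)=7311616/259081
eigenvalues of AᵀA: λ = (tr ± √(tr²−4·det))/2 = 169, 43264/259081
σ_max=√169=13, σ_min=√(43264/259081)=(208/509) → κ = 31.8125
worst-case relative error ≤ 31.8125 × 1/452 = 0.0704


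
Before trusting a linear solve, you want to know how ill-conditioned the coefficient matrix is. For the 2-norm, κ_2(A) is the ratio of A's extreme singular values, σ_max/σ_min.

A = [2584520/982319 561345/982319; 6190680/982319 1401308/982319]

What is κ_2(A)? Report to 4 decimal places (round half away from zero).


AᵀA = [266297411200/5709766969 59916312360/5709766969; 59916312360/5709766969 13483859881/5709766969]; tr = 166437401/3396649, det = 78400/3396649
char-poly roots: 49 and 1600/3396649
κ_2(A) = √(λ_max/λ_min) = √(49 / (1600/3396649)) = 322.5250

322.5250


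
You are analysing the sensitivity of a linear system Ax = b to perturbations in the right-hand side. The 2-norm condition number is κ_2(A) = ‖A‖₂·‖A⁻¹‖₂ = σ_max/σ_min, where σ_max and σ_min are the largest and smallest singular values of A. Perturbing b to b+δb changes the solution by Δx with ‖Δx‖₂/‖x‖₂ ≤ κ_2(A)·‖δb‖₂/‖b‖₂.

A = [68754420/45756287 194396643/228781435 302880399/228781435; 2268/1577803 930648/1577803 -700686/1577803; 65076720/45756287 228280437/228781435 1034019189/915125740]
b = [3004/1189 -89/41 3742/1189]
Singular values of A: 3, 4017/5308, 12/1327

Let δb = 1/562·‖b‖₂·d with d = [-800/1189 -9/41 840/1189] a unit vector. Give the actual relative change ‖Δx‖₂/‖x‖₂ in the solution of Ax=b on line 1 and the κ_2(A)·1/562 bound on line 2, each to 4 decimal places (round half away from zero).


from the listed singular values, σ₁ = 3, σ_n = 12/1327
condition number: 3 ÷ (12/1327) = 331.7500
κ_2(A)·‖δb‖/‖b‖ = 0.5903
solve Ax = b  →  x = [-79.1580 44.2237 63.3696]
‖b‖ = 4.5826, ‖x‖ = 110.6229
re-solving with b+δb shifts x by Δx of norm 0.9017
dividing the unrounded norms, ‖Δx‖/‖x‖ = 0.0082
tightness: 0.0082 against a bound of 0.5903 (unrounded ratio ≈ 0.0138)

0.0082
0.5903


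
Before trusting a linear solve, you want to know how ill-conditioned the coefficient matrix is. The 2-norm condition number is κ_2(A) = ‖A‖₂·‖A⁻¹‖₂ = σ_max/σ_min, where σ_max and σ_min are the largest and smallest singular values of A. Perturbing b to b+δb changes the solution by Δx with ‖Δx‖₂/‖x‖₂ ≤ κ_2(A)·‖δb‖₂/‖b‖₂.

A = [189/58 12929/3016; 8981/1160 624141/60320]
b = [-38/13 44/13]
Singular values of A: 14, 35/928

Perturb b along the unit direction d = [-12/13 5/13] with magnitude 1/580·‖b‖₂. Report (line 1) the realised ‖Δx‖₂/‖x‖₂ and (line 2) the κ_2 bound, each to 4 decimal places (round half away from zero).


largest singular value 14, smallest 35/928
κ_2(A) = 14 / (35/928) = 371.2000
worst-case relative error ≤ 371.2000 × 1/580 = 0.6400
solve Ax = b  →  x = [-84.7600 63.7486]
‖b‖ = 4.4721, ‖x‖ = 106.0572
with δb = [-0.0071 0.0030], A·Δx = δb → ‖Δx‖ = 0.2044
dividing the unrounded norms, ‖Δx‖/‖x‖ = 0.0019
tightness: 0.0019 against a bound of 0.6400 (unrounded ratio ≈ 0.0030)

0.0019
0.6400


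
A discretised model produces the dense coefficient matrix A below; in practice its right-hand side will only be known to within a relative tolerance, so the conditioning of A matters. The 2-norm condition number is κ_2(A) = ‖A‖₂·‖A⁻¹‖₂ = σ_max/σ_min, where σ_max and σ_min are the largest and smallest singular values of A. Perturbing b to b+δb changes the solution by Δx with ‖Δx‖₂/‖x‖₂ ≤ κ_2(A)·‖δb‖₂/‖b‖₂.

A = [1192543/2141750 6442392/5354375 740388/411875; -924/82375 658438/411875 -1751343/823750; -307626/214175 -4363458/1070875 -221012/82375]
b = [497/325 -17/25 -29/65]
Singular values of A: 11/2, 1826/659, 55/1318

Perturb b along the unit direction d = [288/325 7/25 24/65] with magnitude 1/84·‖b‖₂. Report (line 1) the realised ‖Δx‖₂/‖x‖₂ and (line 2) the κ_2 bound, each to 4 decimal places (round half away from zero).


0.0206
1.5690

from the listed singular values, σ₁ = 11/2, σ_n = 55/1318
condition number: (11/2) ÷ (55/1318) = 131.8000
perturbation bound = 131.8000·1/84 = 1.5690
solve Ax = b  →  x = [-22.9542 5.2910 4.4193]
2-norm of b is 1.7321; of x, 23.9670
with δb = [0.0183 0.0058 0.0076], A·Δx = δb → ‖Δx‖ = 0.4941
relative error = 0.0206
realised/bound (from unrounded values) ≈ 0.0131


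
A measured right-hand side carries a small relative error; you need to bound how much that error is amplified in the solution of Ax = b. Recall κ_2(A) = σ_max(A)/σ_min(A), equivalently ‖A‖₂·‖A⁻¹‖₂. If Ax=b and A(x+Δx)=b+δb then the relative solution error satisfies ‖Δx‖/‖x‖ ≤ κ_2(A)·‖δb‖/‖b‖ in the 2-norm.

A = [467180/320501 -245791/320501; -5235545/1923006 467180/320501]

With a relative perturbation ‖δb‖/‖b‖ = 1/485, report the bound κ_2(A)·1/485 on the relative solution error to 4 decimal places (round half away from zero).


0.6860

form AᵀA = [122035255825/12795681924 -5423726210/1066306827; -5423726210/1066306827 964257329/355435609] with trace 542382421/44275716 and determinant 60025/44275716
λ_max, λ_min = (542382421/44275716 ± √294168060010409641/1960339027312656)/2 = 49/4, 1225/11068929
σ_max=√(49/4)=(7/2), σ_min=√(1225/11068929)=(35/3327) → κ = 332.7000
worst-case relative error ≤ 332.7000 × 1/485 = 0.6860


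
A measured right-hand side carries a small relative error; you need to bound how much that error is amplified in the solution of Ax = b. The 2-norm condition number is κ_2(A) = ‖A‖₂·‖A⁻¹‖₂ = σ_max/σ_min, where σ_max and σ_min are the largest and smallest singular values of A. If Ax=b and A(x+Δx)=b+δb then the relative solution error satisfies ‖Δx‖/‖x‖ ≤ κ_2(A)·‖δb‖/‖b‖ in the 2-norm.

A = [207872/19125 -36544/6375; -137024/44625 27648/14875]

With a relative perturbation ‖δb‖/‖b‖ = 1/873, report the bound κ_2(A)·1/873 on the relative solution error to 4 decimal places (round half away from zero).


0.0722

form AᵀA = [3658092544/28676025 -130023424/1911735; -130023424/1911735 115707904/3186225] with trace 3252224/19845 and determinant 16777216/2480625
eigenvalues of AᵀA: λ = (tr ± √(tr²−4·det))/2 = 4096/25, 4096/99225
κ_2(A) = √(λ_max/λ_min) = √((4096/25) / (4096/99225)) = 63.0000
worst-case relative error ≤ 63.0000 × 1/873 = 0.0722


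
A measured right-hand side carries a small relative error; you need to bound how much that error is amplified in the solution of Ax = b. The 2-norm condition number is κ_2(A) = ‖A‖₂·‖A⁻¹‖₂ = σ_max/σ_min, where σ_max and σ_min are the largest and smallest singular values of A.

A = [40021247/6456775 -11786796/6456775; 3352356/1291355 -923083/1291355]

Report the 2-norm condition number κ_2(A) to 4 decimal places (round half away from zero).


AᵀA = [11139985089961/246686055625 -3249022750848/246686055625; -3249022750848/246686055625 948110151289/246686055625]; tr = 19340952386/394697689, det = 37515625/394697689
λ_max, λ_min = (19340952386/394697689 ± √374013209875563530496/155786265701940721)/2 = 49, 765625/394697689
κ_2(A) = √(λ_max/λ_min) = √(49 / (765625/394697689)) = 158.9360

158.9360


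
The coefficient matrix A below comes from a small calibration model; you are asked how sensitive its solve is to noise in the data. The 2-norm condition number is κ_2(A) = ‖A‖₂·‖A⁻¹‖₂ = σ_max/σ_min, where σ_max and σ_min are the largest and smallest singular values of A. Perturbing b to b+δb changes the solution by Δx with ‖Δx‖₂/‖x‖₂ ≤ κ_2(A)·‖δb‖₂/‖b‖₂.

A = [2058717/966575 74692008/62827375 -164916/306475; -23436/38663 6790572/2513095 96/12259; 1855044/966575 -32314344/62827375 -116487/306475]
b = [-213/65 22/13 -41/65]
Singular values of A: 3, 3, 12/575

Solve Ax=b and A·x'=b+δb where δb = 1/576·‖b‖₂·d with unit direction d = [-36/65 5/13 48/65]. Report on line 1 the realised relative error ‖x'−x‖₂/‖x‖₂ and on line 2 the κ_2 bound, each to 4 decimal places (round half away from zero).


from the listed singular values, σ₁ = 3, σ_n = 12/575
condition number: 3 ÷ (12/575) = 143.7500
bound on ‖Δx‖/‖x‖: κ·ε = 143.7500·1/576 = 0.2496
solve Ax = b  →  x = [19.4985 4.7288 93.7154]
‖b‖ = 3.7417, ‖x‖ = 95.8391
Δx = A⁻¹·δb where δb = 1/576·3.7417·d; ‖Δx‖ = 0.3113
dividing the unrounded norms, ‖Δx‖/‖x‖ = 0.0032
so the bound overstates the realised error by a factor of ≈ 76.8423 (computed from the unrounded values)

0.0032
0.2496


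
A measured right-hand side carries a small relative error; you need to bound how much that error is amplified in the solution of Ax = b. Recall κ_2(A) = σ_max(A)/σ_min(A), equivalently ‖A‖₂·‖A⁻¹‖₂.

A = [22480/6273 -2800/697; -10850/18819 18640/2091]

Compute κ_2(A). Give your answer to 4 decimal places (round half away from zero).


3.3750

M = AᵀA = [16144900/1225449 -2660000/136161; -2660000/136161 1446400/15129]. tr(M)=79300/729, det(M)=640000/729
solving λ² − 79300/729·λ + 640000/729 = 0 gives λ = 100, 6400/729
σ_max=√100=10, σ_min=√(6400/729)=(80/27) → κ = 3.3750


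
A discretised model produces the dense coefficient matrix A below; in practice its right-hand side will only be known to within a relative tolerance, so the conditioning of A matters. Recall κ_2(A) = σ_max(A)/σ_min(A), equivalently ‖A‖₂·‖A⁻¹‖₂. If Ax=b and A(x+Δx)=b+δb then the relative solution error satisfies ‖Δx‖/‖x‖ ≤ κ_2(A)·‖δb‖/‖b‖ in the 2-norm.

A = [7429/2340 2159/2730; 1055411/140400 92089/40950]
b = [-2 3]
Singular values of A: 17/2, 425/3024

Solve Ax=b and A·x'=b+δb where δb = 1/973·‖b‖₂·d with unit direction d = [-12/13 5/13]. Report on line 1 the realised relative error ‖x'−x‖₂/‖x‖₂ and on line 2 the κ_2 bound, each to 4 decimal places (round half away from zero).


σ_max = 17/2, σ_min = 425/3024
κ_2(A) = (17/2) / (425/3024) = 60.4800
bound on ‖Δx‖/‖x‖: κ·ε = 60.4800·1/973 = 0.0622
solve Ax = b  →  x = [-5.7510 20.5579]
2-norm of b is 3.6056; of x, 21.3472
δb = ε·‖b‖·d = [-0.0034 0.0014]; solving A·Δx = δb gives ‖Δx‖ = 0.0264
relative error = 0.0012
so the bound overstates the realised error by a factor of ≈ 50.3255 (computed from the unrounded values)

0.0012
0.0622


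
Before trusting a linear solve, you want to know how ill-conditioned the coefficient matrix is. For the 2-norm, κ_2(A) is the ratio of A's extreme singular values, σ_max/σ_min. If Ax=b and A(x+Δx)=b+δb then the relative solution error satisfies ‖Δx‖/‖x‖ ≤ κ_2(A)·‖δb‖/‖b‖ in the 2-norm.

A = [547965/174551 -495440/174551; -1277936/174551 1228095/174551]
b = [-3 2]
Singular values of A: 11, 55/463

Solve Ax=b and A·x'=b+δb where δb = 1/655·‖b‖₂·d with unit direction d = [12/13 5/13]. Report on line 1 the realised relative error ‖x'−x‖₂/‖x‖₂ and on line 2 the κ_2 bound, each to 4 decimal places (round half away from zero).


0.0028
0.1414

largest singular value 11, smallest 55/463
κ_2(A) = 11 / (55/463) = 92.6000
perturbation bound = 92.6000·1/655 = 0.1414
solve Ax = b  →  x = [-11.8088 -12.0038]
‖b‖ = 3.6056, ‖x‖ = 16.8386
re-solving with b+δb shifts x by Δx of norm 0.0463
dividing the unrounded norms, ‖Δx‖/‖x‖ = 0.0028
so the bound overstates the realised error by a factor of ≈ 51.3720 (computed from the unrounded values)


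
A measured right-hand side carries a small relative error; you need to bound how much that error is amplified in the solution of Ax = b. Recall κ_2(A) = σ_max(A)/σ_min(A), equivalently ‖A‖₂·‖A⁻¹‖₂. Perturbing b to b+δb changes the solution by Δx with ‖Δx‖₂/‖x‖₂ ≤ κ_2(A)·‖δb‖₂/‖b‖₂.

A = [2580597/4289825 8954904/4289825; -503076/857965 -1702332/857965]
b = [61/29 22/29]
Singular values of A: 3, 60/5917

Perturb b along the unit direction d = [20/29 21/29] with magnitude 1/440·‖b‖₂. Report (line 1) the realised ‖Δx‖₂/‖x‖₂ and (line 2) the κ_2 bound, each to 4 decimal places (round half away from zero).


from the listed singular values, σ₁ = 3, σ_n = 60/5917
condition number: 3 ÷ (60/5917) = 295.8500
κ_2(A)·‖δb‖/‖b‖ = 0.6724
solve Ax = b  →  x = [-189.2507 55.5453]
‖b‖ = 2.2361, ‖x‖ = 197.2336
δb = ε·‖b‖·d = [0.0035 0.0037]; solving A·Δx = δb gives ‖Δx‖ = 0.5012
realised ‖Δx‖/‖x‖ = 0.0025
so the bound overstates the realised error by a factor of ≈ 264.6167 (computed from the unrounded values)

0.0025
0.6724


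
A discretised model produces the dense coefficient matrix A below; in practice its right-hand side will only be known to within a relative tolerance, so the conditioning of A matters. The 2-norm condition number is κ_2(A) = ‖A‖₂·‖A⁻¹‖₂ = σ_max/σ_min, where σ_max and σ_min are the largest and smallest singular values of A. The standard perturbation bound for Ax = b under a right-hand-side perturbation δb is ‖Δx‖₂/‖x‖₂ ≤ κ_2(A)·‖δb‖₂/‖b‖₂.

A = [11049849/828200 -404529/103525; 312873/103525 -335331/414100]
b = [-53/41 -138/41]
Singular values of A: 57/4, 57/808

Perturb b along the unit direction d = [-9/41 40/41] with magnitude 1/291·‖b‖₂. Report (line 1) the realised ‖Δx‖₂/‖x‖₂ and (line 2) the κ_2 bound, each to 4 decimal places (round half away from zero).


from the listed singular values, σ₁ = 57/4, σ_n = 57/808
κ_2(A) = (57/4) / (57/808) = 202.0000
κ_2(A)·‖δb‖/‖b‖ = 0.6942
solve Ax = b  →  x = [-12.0421 -40.7860]
2-norm of b is 3.6056; of x, 42.5265
Δx = A⁻¹·δb where δb = 1/291·3.6056·d; ‖Δx‖ = 0.1756
realised ‖Δx‖/‖x‖ = 0.0041
realised/bound (from unrounded values) ≈ 0.0059

0.0041
0.6942


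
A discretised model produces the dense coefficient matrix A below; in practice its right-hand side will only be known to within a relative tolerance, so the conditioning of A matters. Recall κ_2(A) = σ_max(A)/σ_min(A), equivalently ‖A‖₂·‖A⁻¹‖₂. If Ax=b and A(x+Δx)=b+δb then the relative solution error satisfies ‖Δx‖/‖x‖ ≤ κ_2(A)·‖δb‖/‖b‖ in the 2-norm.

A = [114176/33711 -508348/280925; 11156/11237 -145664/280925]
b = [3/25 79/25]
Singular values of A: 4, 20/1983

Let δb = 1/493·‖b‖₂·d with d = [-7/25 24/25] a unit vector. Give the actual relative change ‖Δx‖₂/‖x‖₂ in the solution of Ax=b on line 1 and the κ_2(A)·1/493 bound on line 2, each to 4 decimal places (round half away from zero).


largest singular value 4, smallest 20/1983
κ_2(A) = 4 / (20/1983) = 396.6000
perturbation bound = 396.6000·1/493 = 0.8045
solve Ax = b  →  x = [140.1971 262.3382]
2-norm of b is 3.1623; of x, 297.4501
re-solving with b+δb shifts x by Δx of norm 0.6360
dividing the unrounded norms, ‖Δx‖/‖x‖ = 0.0021
so the bound overstates the realised error by a factor of ≈ 376.2479 (computed from the unrounded values)

0.0021
0.8045


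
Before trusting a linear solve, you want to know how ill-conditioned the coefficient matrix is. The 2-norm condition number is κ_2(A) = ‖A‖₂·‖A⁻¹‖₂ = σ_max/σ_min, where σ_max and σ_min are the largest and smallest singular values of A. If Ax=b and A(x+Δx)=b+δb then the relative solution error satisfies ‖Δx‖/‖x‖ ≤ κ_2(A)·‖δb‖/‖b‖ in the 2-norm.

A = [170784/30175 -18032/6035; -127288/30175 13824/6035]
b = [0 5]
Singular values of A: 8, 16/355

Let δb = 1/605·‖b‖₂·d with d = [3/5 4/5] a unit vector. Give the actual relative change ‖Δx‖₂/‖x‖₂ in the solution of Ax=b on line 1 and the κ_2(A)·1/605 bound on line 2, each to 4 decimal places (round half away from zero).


0.0021
0.2934

from the listed singular values, σ₁ = 8, σ_n = 16/355
κ = σ_max/σ_min = 8/(16/355) = 177.5000
κ_2(A)·‖δb‖/‖b‖ = 0.2934
solve Ax = b  →  x = [41.4338 78.4853]
2-norm of b is 5.0000; of x, 88.7508
Δx = A⁻¹·δb where δb = 1/605·5.0000·d; ‖Δx‖ = 0.1834
relative error = 0.0021
realised/bound (from unrounded values) ≈ 0.0070


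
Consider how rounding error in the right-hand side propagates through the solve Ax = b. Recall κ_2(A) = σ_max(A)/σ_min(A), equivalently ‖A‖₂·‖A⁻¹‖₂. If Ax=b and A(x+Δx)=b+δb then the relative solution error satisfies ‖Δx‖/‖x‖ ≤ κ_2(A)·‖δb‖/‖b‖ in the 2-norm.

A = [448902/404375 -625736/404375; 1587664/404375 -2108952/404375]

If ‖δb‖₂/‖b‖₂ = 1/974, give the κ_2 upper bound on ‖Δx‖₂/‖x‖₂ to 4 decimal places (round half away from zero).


form AᵀA = [4355503972/261630625 -5806722096/261630625; -5806722096/261630625 7742758528/261630625] with trace 19357220/418609 and determinant 21381376/261630625
λ_max, λ_min = (19357220/418609 ± √234152927084546064/109520934300625)/2 = 1156/25, 18496/10465225
σ_max=√(1156/25)=(34/5), σ_min=√(18496/10465225)=(136/3235) → κ = 161.7500
bound on ‖Δx‖/‖x‖: κ·ε = 161.7500·1/974 = 0.1661

0.1661


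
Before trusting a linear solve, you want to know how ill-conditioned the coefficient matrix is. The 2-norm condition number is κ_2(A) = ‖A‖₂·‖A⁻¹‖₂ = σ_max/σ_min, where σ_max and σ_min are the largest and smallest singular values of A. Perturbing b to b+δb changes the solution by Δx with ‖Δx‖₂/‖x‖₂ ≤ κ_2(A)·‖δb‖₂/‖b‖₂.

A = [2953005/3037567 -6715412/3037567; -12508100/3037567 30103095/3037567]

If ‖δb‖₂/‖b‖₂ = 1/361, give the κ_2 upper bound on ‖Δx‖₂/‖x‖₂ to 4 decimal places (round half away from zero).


0.6315

AᵀA = [98258658025/5488883569 -235790105760/5488883569; -235790105760/5488883569 565909034449/5488883569]; tr = 3929986346/32478601, det = 9150625/32478601
solving λ² − 3929986346/32478601·λ + 9150625/32478601 = 0 gives λ = 121, 75625/32478601
κ = σ_max/σ_min = 11/(275/5699) = 227.9600
perturbation bound = 227.9600·1/361 = 0.6315


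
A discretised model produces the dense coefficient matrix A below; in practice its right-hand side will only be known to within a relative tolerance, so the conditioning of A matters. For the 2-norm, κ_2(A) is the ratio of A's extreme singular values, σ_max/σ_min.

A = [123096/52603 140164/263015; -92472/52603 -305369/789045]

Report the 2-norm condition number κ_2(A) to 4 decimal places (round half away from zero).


M = AᵀA = [23703696000/2767075609 5333264360/2767075609; 5333264360/2767075609 10802549929/24903680481]. tr(M)=133334809/14814801, det(M)=1600/1646089
char-poly roots: 9 and 1600/14814801
σ_max=√9=3, σ_min=√(1600/14814801)=(40/3849) → κ = 288.6750

288.6750


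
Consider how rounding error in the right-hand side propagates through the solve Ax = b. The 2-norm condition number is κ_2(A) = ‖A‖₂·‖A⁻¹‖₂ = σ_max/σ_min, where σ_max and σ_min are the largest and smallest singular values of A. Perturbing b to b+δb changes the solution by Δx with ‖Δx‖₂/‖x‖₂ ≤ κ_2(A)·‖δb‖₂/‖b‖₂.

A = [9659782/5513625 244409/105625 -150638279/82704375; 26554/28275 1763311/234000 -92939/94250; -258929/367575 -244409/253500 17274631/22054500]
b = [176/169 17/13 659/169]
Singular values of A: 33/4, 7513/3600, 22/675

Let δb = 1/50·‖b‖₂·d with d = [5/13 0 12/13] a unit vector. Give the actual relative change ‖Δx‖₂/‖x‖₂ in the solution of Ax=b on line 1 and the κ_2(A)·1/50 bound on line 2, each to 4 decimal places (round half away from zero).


0.0212
5.0625

largest singular value 33/4, smallest 22/675
condition number: (33/4) ÷ (22/675) = 253.1250
worst-case relative error ≤ 253.1250 × 1/50 = 5.0625
solve Ax = b  →  x = [88.5776 0.2505 84.9480]
‖b‖ = 4.2426, ‖x‖ = 122.7283
δb = ε·‖b‖·d = [0.0326 0.0000 0.0783]; solving A·Δx = δb gives ‖Δx‖ = 2.6034
realised ‖Δx‖/‖x‖ = 0.0212
so the bound overstates the realised error by a factor of ≈ 238.6505 (computed from the unrounded values)


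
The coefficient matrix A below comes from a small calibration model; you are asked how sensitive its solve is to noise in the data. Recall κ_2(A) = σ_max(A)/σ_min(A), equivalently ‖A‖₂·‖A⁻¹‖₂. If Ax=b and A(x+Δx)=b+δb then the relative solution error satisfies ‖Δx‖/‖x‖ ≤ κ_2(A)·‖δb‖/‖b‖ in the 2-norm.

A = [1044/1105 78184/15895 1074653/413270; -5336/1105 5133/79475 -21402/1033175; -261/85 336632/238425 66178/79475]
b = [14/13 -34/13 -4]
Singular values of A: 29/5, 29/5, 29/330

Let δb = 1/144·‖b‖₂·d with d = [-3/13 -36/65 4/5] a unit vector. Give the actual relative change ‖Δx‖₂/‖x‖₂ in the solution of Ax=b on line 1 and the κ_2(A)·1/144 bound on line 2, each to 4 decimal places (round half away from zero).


from the listed singular values, σ₁ = 29/5, σ_n = 29/330
condition number: (29/5) ÷ (29/330) = 66.0000
κ_2(A)·‖δb‖/‖b‖ = 0.4583
solve Ax = b  →  x = [0.7708 10.6920 -20.0907]
2-norm of b is 4.8990; of x, 22.7717
Δx = A⁻¹·δb where δb = 1/144·4.8990·d; ‖Δx‖ = 0.3871
dividing the unrounded norms, ‖Δx‖/‖x‖ = 0.0170
so the bound overstates the realised error by a factor of ≈ 26.9598 (computed from the unrounded values)

0.0170
0.4583


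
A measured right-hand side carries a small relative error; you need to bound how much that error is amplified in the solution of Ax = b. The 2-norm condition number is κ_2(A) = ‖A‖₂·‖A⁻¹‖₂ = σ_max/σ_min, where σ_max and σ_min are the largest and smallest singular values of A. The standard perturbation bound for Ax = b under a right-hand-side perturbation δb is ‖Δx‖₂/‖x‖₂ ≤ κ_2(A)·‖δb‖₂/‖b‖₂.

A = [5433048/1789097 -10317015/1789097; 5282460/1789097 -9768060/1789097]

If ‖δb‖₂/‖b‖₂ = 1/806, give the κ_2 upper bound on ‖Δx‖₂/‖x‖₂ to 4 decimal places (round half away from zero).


AᵀA = [68278708944/3806026249 -128005022520/3806026249; -128005022520/3806026249 240018780825/3806026249]; tr = 1066773321/13169641, det = 2624400/13169641
solving λ² − 1066773321/13169641·λ + 2624400/13169641 = 0 gives λ = 81, 32400/13169641
σ_max=√81=9, σ_min=√(32400/13169641)=(180/3629) → κ = 181.4500
perturbation bound = 181.4500·1/806 = 0.2251

0.2251


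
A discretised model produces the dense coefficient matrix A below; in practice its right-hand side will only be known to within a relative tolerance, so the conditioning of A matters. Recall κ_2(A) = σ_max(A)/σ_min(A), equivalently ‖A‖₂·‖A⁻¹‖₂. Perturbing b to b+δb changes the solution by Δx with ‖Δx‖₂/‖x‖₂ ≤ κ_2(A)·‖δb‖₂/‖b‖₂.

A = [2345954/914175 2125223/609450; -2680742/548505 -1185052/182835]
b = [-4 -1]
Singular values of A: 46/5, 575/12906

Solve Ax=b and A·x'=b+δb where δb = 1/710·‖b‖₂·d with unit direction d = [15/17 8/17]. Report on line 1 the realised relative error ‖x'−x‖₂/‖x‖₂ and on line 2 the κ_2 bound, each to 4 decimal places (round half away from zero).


σ_max = 46/5, σ_min = 575/12906
κ = σ_max/σ_min = (46/5)/(575/12906) = 206.4960
bound on ‖Δx‖/‖x‖: κ·ε = 206.4960·1/710 = 0.2908
solve Ax = b  →  x = [71.7595 -53.9555]
2-norm of b is 4.1231; of x, 89.7809
Δx = A⁻¹·δb where δb = 1/710·4.1231·d; ‖Δx‖ = 0.1303
relative error = 0.0015
tightness: 0.0015 against a bound of 0.2908 (unrounded ratio ≈ 0.0050)

0.0015
0.2908


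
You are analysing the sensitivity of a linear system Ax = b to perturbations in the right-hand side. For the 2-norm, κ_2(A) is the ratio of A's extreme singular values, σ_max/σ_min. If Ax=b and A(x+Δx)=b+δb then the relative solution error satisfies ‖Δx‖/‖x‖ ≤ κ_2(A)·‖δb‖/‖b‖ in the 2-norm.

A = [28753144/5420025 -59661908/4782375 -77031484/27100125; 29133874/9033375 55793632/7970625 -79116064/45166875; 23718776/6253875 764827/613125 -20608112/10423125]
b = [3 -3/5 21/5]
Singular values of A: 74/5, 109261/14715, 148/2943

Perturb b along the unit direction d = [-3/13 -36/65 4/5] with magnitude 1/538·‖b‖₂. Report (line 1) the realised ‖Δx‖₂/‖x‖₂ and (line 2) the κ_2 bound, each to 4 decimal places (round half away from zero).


0.0032
0.5470

σ_max = 74/5, σ_min = 148/2943
κ_2(A) = (74/5) / (148/2943) = 294.3000
perturbation bound = 294.3000·1/538 = 0.5470
solve Ax = b  →  x = [28.4655 -0.0815 52.4279]
‖b‖ = 5.1962, ‖x‖ = 59.6571
re-solving with b+δb shifts x by Δx of norm 0.1921
dividing the unrounded norms, ‖Δx‖/‖x‖ = 0.0032
tightness: 0.0032 against a bound of 0.5470 (unrounded ratio ≈ 0.0059)
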